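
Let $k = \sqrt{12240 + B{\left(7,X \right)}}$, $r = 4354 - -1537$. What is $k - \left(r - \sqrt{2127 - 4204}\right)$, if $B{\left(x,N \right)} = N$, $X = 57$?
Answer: $-5891 + \sqrt{12297} + i \sqrt{2077} \approx -5780.1 + 45.574 i$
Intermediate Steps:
$r = 5891$ ($r = 4354 + 1537 = 5891$)
$k = \sqrt{12297}$ ($k = \sqrt{12240 + 57} = \sqrt{12297} \approx 110.89$)
$k - \left(r - \sqrt{2127 - 4204}\right) = \sqrt{12297} - \left(5891 - \sqrt{2127 - 4204}\right) = \sqrt{12297} - \left(5891 - \sqrt{-2077}\right) = \sqrt{12297} - \left(5891 - i \sqrt{2077}\right) = -5891 + \sqrt{12297} + i \sqrt{2077}$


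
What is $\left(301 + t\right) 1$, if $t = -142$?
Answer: $159$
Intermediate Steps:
$\left(301 + t\right) 1 = \left(301 - 142\right) 1 = 159 \cdot 1 = 159$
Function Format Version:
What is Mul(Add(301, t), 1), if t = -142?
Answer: 159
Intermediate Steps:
Mul(Add(301, t), 1) = Mul(Add(301, -142), 1) = Mul(159, 1) = 159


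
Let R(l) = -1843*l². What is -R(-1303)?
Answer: 3129061987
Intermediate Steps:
-R(-1303) = -(-1843)*(-1303)² = -(-1843)*1697809 = -1*(-3129061987) = 3129061987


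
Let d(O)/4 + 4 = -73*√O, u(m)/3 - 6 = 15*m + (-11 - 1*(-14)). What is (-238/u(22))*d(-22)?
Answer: 3808/1017 + 69496*I*√22/1017 ≈ 3.7443 + 320.52*I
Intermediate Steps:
u(m) = 27 + 45*m (u(m) = 18 + 3*(15*m + (-11 - 1*(-14))) = 18 + 3*(15*m + (-11 + 14)) = 18 + 3*(15*m + 3) = 18 + 3*(3 + 15*m) = 18 + (9 + 45*m) = 27 + 45*m)
d(O) = -16 - 292*√O (d(O) = -16 + 4*(-73*√O) = -16 - 292*√O)
(-238/u(22))*d(-22) = (-238/(27 + 45*22))*(-16 - 292*I*√22) = (-238/(27 + 990))*(-16 - 292*I*√22) = (-238/1017)*(-16 - 292*I*√22) = (-238*1/1017)*(-16 - 292*I*√22) = -238*(-16 - 292*I*√22)/1017 = 3808/1017 + 69496*I*√22/1017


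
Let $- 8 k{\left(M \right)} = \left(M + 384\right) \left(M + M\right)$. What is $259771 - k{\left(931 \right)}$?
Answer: $\frac{2263349}{4} \approx 5.6584 \cdot 10^{5}$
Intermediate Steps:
$k{\left(M \right)} = - \frac{M \left(384 + M\right)}{4}$ ($k{\left(M \right)} = - \frac{\left(M + 384\right) \left(M + M\right)}{8} = - \frac{\left(384 + M\right) 2 M}{8} = - \frac{2 M \left(384 + M\right)}{8} = - \frac{M \left(384 + M\right)}{4}$)
$259771 - k{\left(931 \right)} = 259771 - \left(- \frac{1}{4}\right) 931 \left(384 + 931\right) = 259771 - \left(- \frac{1}{4}\right) 931 \cdot 1315 = 259771 - - \frac{1224265}{4} = 259771 + \frac{1224265}{4} = \frac{2263349}{4}$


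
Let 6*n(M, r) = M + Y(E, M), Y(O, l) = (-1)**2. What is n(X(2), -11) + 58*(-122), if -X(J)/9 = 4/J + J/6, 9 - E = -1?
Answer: -21238/3 ≈ -7079.3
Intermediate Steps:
E = 10 (E = 9 - 1*(-1) = 9 + 1 = 10)
Y(O, l) = 1
X(J) = -36/J - 3*J/2 (X(J) = -9*(4/J + J/6) = -36/J - 3*J/2)
n(M, r) = 1/6 + M/6 (n(M, r) = (M + 1)/6 = (1 + M)/6 = 1/6 + M/6)
n(X(2), -11) + 58*(-122) = (1/6 + (-36/2 - 3/2*2)/6) + 58*(-122) = (1/6 + (-36*1/2 - 3)/6) - 7076 = (1/6 + (-18 - 3)/6) - 7076 = (1/6 + (1/6)*(-21)) - 7076 = (1/6 - 7/2) - 7076 = -10/3 - 7076 = -21238/3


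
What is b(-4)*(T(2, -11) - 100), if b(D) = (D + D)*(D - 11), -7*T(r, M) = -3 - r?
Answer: -83400/7 ≈ -11914.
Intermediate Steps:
T(r, M) = 3/7 + r/7 (T(r, M) = -(-3 - r)/7 = 3/7 + r/7)
b(D) = 2*D*(-11 + D) (b(D) = (2*D)*(-11 + D) = 2*D*(-11 + D))
b(-4)*(T(2, -11) - 100) = (2*(-4)*(-11 - 4))*((3/7 + (1/7)*2) - 100) = (2*(-4)*(-15))*((3/7 + 2/7) - 100) = 120*(5/7 - 100) = 120*(-695/7) = -83400/7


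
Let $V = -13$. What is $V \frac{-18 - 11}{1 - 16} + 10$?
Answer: $- \frac{227}{15} \approx -15.133$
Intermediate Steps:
$V \frac{-18 - 11}{1 - 16} + 10 = - 13 \frac{-18 - 11}{1 - 16} + 10 = - 13 \left(- \frac{29}{-15}\right) + 10 = - 13 \left(\left(-29\right) \left(- \frac{1}{15}\right)\right) + 10 = \left(-13\right) \frac{29}{15} + 10 = - \frac{377}{15} + 10 = - \frac{227}{15}$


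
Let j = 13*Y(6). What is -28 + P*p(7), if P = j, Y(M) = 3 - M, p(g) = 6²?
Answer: -1432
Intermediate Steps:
p(g) = 36
j = -39 (j = 13*(3 - 1*6) = 13*(3 - 6) = 13*(-3) = -39)
P = -39
-28 + P*p(7) = -28 - 39*36 = -28 - 1404 = -1432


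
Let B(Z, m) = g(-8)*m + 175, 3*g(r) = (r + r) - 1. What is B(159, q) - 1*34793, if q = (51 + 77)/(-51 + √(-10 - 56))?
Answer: -92289214/2667 + 2176*I*√66/8001 ≈ -34604.0 + 2.2095*I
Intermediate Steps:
q = 128/(-51 + I*√66) (q = 128/(-51 + √(-66)) = 128/(-51 + I*√66) ≈ -2.4477 - 0.3899*I)
g(r) = -⅓ + 2*r/3 (g(r) = ((r + r) - 1)/3 = (2*r - 1)/3 = (-1 + 2*r)/3 = -⅓ + 2*r/3)
B(Z, m) = 175 - 17*m/3 (B(Z, m) = (-⅓ + (⅔)*(-8))*m + 175 = (-⅓ - 16/3)*m + 175 = -17*m/3 + 175 = 175 - 17*m/3)
B(159, q) - 1*34793 = (175 - 17*(-2176/889 - 128*I*√66/2667)/3) - 1*34793 = (175 + (36992/2667 + 2176*I*√66/8001)) - 34793 = (503717/2667 + 2176*I*√66/8001) - 34793 = -92289214/2667 + 2176*I*√66/8001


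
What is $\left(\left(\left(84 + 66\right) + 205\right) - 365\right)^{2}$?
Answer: $100$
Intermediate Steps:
$\left(\left(\left(84 + 66\right) + 205\right) - 365\right)^{2} = \left(\left(150 + 205\right) - 365\right)^{2} = \left(355 - 365\right)^{2} = \left(-10\right)^{2} = 100$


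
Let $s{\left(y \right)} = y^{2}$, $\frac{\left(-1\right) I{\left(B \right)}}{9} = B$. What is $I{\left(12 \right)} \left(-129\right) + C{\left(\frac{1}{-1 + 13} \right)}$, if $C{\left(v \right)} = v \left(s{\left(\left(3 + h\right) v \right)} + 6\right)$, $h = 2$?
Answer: $\frac{24075385}{1728} \approx 13933.0$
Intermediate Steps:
$I{\left(B \right)} = - 9 B$
$C{\left(v \right)} = v \left(6 + 25 v^{2}\right)$ ($C{\left(v \right)} = v \left(\left(\left(3 + 2\right) v\right)^{2} + 6\right) = v \left(\left(5 v\right)^{2} + 6\right) = v \left(25 v^{2} + 6\right) = v \left(6 + 25 v^{2}\right)$)
$I{\left(12 \right)} \left(-129\right) + C{\left(\frac{1}{-1 + 13} \right)} = \left(-9\right) 12 \left(-129\right) + \frac{6 + 25 \left(\frac{1}{-1 + 13}\right)^{2}}{-1 + 13} = \left(-108\right) \left(-129\right) + \frac{6 + 25 \left(\frac{1}{12}\right)^{2}}{12} = 13932 + \frac{6 + \frac{25}{144}}{12} = 13932 + \frac{1}{12} \cdot \frac{889}{144} = 13932 + \frac{889}{1728} = \frac{24075385}{1728}$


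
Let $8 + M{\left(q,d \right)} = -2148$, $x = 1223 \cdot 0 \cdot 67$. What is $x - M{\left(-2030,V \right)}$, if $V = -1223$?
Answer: $2156$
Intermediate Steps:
$x = 0$ ($x = 0 \cdot 67 = 0$)
$M{\left(q,d \right)} = -2156$ ($M{\left(q,d \right)} = -8 - 2148 = -2156$)
$x - M{\left(-2030,V \right)} = 0 - -2156 = 0 + 2156 = 2156$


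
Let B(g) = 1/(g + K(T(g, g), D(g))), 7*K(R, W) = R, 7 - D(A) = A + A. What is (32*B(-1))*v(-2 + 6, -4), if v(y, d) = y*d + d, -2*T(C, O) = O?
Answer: 8960/13 ≈ 689.23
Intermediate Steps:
D(A) = 7 - 2*A (D(A) = 7 - (A + A) = 7 - 2*A)
T(C, O) = -O/2
K(R, W) = R/7
v(y, d) = d + d*y (v(y, d) = d*y + d = d + d*y)
B(g) = 14/(13*g) (B(g) = 1/(g + (-g/2)/7) = 1/(g - g/14) = 1/(13*g/14) = 14/(13*g))
(32*B(-1))*v(-2 + 6, -4) = (32*((14/13)/(-1)))*(-4*(1 + (-2 + 6))) = (32*((14/13)*(-1)))*(-4*(1 + 4)) = (32*(-14/13))*(-4*5) = -448/13*(-20) = 8960/13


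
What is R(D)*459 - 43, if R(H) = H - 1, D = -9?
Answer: -4633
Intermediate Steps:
R(H) = -1 + H
R(D)*459 - 43 = (-1 - 9)*459 - 43 = -10*459 - 43 = -4590 - 43 = -4633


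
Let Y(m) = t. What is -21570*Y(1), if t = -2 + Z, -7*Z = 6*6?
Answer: 1078500/7 ≈ 1.5407e+5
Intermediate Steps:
Z = -36/7 (Z = -6*6/7 = -1/7*36 = -36/7 ≈ -5.1429)
t = -50/7 (t = -2 - 36/7 = -50/7 ≈ -7.1429)
Y(m) = -50/7
-21570*Y(1) = -21570*(-50/7) = 1078500/7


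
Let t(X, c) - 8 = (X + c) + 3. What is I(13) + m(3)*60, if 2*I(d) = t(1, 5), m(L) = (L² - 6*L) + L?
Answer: -703/2 ≈ -351.50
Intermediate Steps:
m(L) = L² - 5*L
t(X, c) = 11 + X + c (t(X, c) = 8 + ((X + c) + 3) = 8 + (3 + X + c) = 11 + X + c)
I(d) = 17/2 (I(d) = (11 + 1 + 5)/2 = (½)*17 = 17/2)
I(13) + m(3)*60 = 17/2 + (3*(-5 + 3))*60 = 17/2 + (3*(-2))*60 = 17/2 - 6*60 = 17/2 - 360 = -703/2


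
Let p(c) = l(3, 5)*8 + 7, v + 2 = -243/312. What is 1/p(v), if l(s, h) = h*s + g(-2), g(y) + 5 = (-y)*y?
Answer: 1/55 ≈ 0.018182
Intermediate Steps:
g(y) = -5 - y**2 (g(y) = -5 + (-y)*y = -5 - y**2)
l(s, h) = -9 + h*s (l(s, h) = h*s + (-5 - 1*(-2)**2) = h*s + (-5 - 1*4) = h*s + (-5 - 4) = h*s - 9 = -9 + h*s)
v = -289/104 (v = -2 - 243/312 = -2 - 243*1/312 = -2 - 81/104 = -289/104 ≈ -2.7788)
p(c) = 55 (p(c) = (-9 + 5*3)*8 + 7 = (-9 + 15)*8 + 7 = 6*8 + 7 = 48 + 7 = 55)
1/p(v) = 1/55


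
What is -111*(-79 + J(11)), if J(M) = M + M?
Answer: 6327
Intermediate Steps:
J(M) = 2*M
-111*(-79 + J(11)) = -111*(-79 + 2*11) = -111*(-79 + 22) = -111*(-57) = 6327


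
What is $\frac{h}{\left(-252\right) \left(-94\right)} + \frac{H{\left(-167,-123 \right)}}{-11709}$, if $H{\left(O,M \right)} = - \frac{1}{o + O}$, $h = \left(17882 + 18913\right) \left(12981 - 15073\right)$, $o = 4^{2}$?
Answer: $- \frac{3780460807693}{1163382822} \approx -3249.5$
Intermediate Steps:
$o = 16$
$h = -76975140$ ($h = 36795 \left(-2092\right) = -76975140$)
$H{\left(O,M \right)} = - \frac{1}{16 + O}$
$\frac{h}{\left(-252\right) \left(-94\right)} + \frac{H{\left(-167,-123 \right)}}{-11709} = - \frac{76975140}{\left(-252\right) \left(-94\right)} + \frac{\left(-1\right) \frac{1}{16 - 167}}{-11709} = - \frac{76975140}{23688} + - \frac{1}{-151} \left(- \frac{1}{11709}\right) = \left(-76975140\right) \frac{1}{23688} + \left(-1\right) \left(- \frac{1}{151}\right) \left(- \frac{1}{11709}\right) = - \frac{6414595}{1974} + \frac{1}{151} \left(- \frac{1}{11709}\right) = - \frac{6414595}{1974} - \frac{1}{1768059} = - \frac{3780460807693}{1163382822}$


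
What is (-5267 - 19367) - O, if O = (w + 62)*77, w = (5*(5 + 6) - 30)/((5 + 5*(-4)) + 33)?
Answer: -531269/18 ≈ -29515.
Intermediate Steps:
w = 25/18 (w = (5*11 - 30)/((5 - 20) + 33) = (55 - 30)/(-15 + 33) = 25/18 ≈ 1.3889)
O = 87857/18 (O = (25/18 + 62)*77 = (1141/18)*77 = 87857/18 ≈ 4880.9)
(-5267 - 19367) - O = (-5267 - 19367) - 1*87857/18 = -24634 - 87857/18 = -531269/18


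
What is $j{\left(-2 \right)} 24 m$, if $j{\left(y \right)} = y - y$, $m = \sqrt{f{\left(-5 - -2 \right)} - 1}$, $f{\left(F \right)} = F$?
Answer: $0$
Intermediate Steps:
$m = 2 i$ ($m = \sqrt{\left(-5 - -2\right) - 1} = \sqrt{\left(-5 + 2\right) - 1} = \sqrt{-3 - 1} = \sqrt{-4} = 2 i \approx 2.0 i$)
$j{\left(y \right)} = 0$
$j{\left(-2 \right)} 24 m = 0 \cdot 24 \cdot 2 i = 0 \cdot 2 i = 0$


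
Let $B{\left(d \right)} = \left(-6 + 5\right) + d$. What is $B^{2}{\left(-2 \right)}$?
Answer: $9$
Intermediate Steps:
$B{\left(d \right)} = -1 + d$
$B^{2}{\left(-2 \right)} = \left(-1 - 2\right)^{2} = \left(-3\right)^{2} = 9$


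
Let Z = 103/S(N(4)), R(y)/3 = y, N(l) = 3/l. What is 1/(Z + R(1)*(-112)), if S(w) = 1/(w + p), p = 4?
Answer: 4/613 ≈ 0.0065253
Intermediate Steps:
S(w) = 1/(4 + w) (S(w) = 1/(w + 4) = 1/(4 + w))
R(y) = 3*y
Z = 1957/4 (Z = 103/(1/(4 + 3/4)) = 103/(1/(19/4)) = 103/(4/19) = 103*(19/4) = 1957/4 ≈ 489.25)
1/(Z + R(1)*(-112)) = 1/(1957/4 + (3*1)*(-112)) = 1/(1957/4 + 3*(-112)) = 1/(1957/4 - 336) = 1/(613/4) = 4/613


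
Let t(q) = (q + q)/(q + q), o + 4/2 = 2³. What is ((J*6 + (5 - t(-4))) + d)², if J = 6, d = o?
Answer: 2116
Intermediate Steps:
o = 6 (o = -2 + 2³ = -2 + 8 = 6)
t(q) = 1 (t(q) = (2*q)/((2*q)) = (2*q)*(1/(2*q)) = 1)
d = 6
((J*6 + (5 - t(-4))) + d)² = ((6*6 + (5 - 1*1)) + 6)² = ((36 + (5 - 1)) + 6)² = ((36 + 4) + 6)² = (40 + 6)² = 46² = 2116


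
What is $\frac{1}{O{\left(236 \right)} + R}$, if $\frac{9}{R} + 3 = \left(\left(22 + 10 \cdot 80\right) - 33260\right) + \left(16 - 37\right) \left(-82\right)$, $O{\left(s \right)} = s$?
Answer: $\frac{30719}{7249675} \approx 0.0042373$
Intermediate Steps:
$R = - \frac{9}{30719}$ ($R = \frac{9}{-3 + \left(\left(\left(22 + 10 \cdot 80\right) - 33260\right) + \left(16 - 37\right) \left(-82\right)\right)} = \frac{9}{-3 + \left(\left(\left(22 + 800\right) - 33260\right) - -1722\right)} = \frac{9}{-3 + \left(\left(822 - 33260\right) + 1722\right)} = \frac{9}{-3 + \left(-32438 + 1722\right)} = \frac{9}{-3 - 30716} = \frac{9}{-30719} = 9 \left(- \frac{1}{30719}\right) = - \frac{9}{30719} \approx -0.00029298$)
$\frac{1}{O{\left(236 \right)} + R} = \frac{1}{236 - \frac{9}{30719}} = \frac{1}{\frac{7249675}{30719}} = \frac{30719}{7249675}$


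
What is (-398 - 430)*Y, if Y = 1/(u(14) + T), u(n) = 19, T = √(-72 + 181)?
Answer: -437/7 + 23*√109/7 ≈ -28.125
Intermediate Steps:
T = √109 ≈ 10.440
Y = 1/(19 + √109) ≈ 0.033967
(-398 - 430)*Y = (-398 - 430)*(19/252 - √109/252) = -828*(19/252 - √109/252) = -437/7 + 23*√109/7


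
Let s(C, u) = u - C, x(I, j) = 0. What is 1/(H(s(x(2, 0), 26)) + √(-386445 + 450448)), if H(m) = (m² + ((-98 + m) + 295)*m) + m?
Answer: 6500/42185997 - √64003/42185997 ≈ 0.00014808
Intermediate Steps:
H(m) = m + m² + m*(197 + m) (H(m) = (m² + (197 + m)*m) + m = (m² + m*(197 + m)) + m = m + m² + m*(197 + m))
1/(H(s(x(2, 0), 26)) + √(-386445 + 450448)) = 1/(2*(26 - 1*0)*(99 + (26 - 1*0)) + √(-386445 + 450448)) = 1/(2*(26 + 0)*(99 + (26 + 0)) + √64003) = 1/(2*26*(99 + 26) + √64003) = 1/(2*26*125 + √64003) = 1/(6500 + √64003)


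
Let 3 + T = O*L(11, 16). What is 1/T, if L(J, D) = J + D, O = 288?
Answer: 1/7773 ≈ 0.00012865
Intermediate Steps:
L(J, D) = D + J
T = 7773 (T = -3 + 288*(16 + 11) = -3 + 288*27 = -3 + 7776 = 7773)
1/T = 1/7773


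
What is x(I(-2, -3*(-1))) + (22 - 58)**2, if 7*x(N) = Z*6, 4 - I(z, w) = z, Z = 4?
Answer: 9096/7 ≈ 1299.4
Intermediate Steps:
I(z, w) = 4 - z
x(N) = 24/7 (x(N) = (4*6)/7 = (1/7)*24 = 24/7)
x(I(-2, -3*(-1))) + (22 - 58)**2 = 24/7 + (22 - 58)**2 = 24/7 + (-36)**2 = 24/7 + 1296 = 9096/7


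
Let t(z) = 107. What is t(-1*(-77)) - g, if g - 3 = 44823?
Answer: -44719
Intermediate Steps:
g = 44826 (g = 3 + 44823 = 44826)
t(-1*(-77)) - g = 107 - 1*44826 = 107 - 44826 = -44719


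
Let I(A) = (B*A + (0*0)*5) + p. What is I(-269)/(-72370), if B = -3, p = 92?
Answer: -899/72370 ≈ -0.012422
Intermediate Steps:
I(A) = 92 - 3*A (I(A) = (-3*A + (0*0)*5) + 92 = (-3*A + 0*5) + 92 = (-3*A + 0) + 92 = -3*A + 92 = 92 - 3*A)
I(-269)/(-72370) = (92 - 3*(-269))/(-72370) = (92 + 807)*(-1/72370) = 899*(-1/72370) = -899/72370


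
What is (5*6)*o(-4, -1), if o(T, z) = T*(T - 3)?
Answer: 840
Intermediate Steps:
o(T, z) = T*(-3 + T)
(5*6)*o(-4, -1) = (5*6)*(-4*(-3 - 4)) = 30*(-4*(-7)) = 30*28 = 840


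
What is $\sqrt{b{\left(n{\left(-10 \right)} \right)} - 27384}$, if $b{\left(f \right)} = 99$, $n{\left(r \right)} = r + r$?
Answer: $i \sqrt{27285} \approx 165.18 i$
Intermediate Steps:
$n{\left(r \right)} = 2 r$
$\sqrt{b{\left(n{\left(-10 \right)} \right)} - 27384} = \sqrt{99 - 27384} = \sqrt{-27285} = i \sqrt{27285}$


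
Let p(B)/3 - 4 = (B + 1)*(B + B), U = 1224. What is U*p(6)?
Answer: 323136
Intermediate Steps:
p(B) = 12 + 6*B*(1 + B) (p(B) = 12 + 3*((B + 1)*(B + B)) = 12 + 3*((1 + B)*(2*B)) = 12 + 3*(2*B*(1 + B)) = 12 + 6*B*(1 + B))
U*p(6) = 1224*(12 + 6*6 + 6*6²) = 1224*(12 + 36 + 6*36) = 1224*(12 + 36 + 216) = 1224*264 = 323136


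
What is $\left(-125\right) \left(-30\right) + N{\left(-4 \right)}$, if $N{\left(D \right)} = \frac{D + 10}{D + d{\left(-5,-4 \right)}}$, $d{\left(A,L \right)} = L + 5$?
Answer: $3748$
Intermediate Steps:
$d{\left(A,L \right)} = 5 + L$
$N{\left(D \right)} = \frac{10 + D}{1 + D}$ ($N{\left(D \right)} = \frac{D + 10}{D + \left(5 - 4\right)} = \frac{10 + D}{D + 1} = \frac{10 + D}{1 + D}$)
$\left(-125\right) \left(-30\right) + N{\left(-4 \right)} = \left(-125\right) \left(-30\right) + \frac{10 - 4}{1 - 4} = 3750 + \frac{1}{-3} \cdot 6 = 3750 - 2 = 3748$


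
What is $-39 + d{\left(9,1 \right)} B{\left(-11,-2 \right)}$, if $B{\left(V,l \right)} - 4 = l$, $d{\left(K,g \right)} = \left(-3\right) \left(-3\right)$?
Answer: $-21$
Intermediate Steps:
$d{\left(K,g \right)} = 9$
$B{\left(V,l \right)} = 4 + l$
$-39 + d{\left(9,1 \right)} B{\left(-11,-2 \right)} = -39 + 9 \left(4 - 2\right) = -39 + 9 \cdot 2 = -39 + 18 = -21$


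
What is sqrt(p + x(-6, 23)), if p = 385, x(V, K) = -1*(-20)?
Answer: 9*sqrt(5) ≈ 20.125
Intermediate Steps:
x(V, K) = 20
sqrt(p + x(-6, 23)) = sqrt(385 + 20) = sqrt(405) = 9*sqrt(5)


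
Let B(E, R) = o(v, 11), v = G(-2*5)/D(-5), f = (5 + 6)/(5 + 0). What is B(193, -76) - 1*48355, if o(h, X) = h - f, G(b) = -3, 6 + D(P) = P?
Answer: -2659631/55 ≈ -48357.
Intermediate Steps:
D(P) = -6 + P
f = 11/5 ≈ 2.2000
v = 3/11 (v = -3/(-6 - 5) = -3/(-11) = -3*(-1/11) = 3/11 ≈ 0.27273)
o(h, X) = -11/5 + h (o(h, X) = h - 1*11/5 = h - 11/5 = -11/5 + h)
B(E, R) = -106/55 (B(E, R) = -11/5 + 3/11 = -106/55)
B(193, -76) - 1*48355 = -106/55 - 1*48355 = -106/55 - 48355 = -2659631/55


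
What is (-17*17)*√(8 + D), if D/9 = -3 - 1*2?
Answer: -289*I*√37 ≈ -1757.9*I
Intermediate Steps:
D = -45 (D = 9*(-3 - 1*2) = 9*(-3 - 2) = 9*(-5) = -45)
(-17*17)*√(8 + D) = (-17*17)*√(8 - 45) = -289*I*√37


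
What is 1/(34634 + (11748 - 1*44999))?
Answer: 1/1383 ≈ 0.00072307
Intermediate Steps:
1/(34634 + (11748 - 1*44999)) = 1/(34634 + (11748 - 44999)) = 1/(34634 - 33251) = 1/1383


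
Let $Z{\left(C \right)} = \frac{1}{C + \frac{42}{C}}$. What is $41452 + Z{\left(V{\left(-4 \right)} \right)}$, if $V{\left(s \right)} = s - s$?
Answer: $41452$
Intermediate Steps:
$V{\left(s \right)} = 0$
$41452 + Z{\left(V{\left(-4 \right)} \right)} = 41452 + \frac{0}{42 + 0^{2}} = 41452 + \frac{0}{42 + 0} = 41452 + \frac{0}{42} = 41452 + 0 \cdot \frac{1}{42} = 41452 + 0 = 41452$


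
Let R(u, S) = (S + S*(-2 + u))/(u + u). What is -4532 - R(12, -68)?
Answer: -27005/6 ≈ -4500.8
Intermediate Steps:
R(u, S) = (S + S*(-2 + u))/(2*u) (R(u, S) = (S + S*(-2 + u))/((2*u)) = (S + S*(-2 + u))*(1/(2*u)) = (S + S*(-2 + u))/(2*u))
-4532 - R(12, -68) = -4532 - (-68)*(-1 + 12)/(2*12) = -4532 - (-68)*11/(2*12) = -4532 - 1*(-187/6) = -4532 + 187/6 = -27005/6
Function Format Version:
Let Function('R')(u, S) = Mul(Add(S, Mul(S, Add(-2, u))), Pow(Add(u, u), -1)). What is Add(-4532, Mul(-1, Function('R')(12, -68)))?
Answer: Rational(-27005, 6) ≈ -4500.8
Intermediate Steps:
Function('R')(u, S) = Mul(Rational(1, 2), Pow(u, -1), Add(S, Mul(S, Add(-2, u)))) (Function('R')(u, S) = Mul(Add(S, Mul(S, Add(-2, u))), Pow(Mul(2, u), -1)) = Mul(Add(S, Mul(S, Add(-2, u))), Mul(Rational(1, 2), Pow(u, -1))) = Mul(Rational(1, 2), Pow(u, -1), Add(S, Mul(S, Add(-2, u)))))
Add(-4532, Mul(-1, Function('R')(12, -68))) = Add(-4532, Mul(-1, Mul(Rational(1, 2), -68, Pow(12, -1), Add(-1, 12)))) = Add(-4532, Mul(-1, Mul(Rational(1, 2), -68, Rational(1, 12), 11))) = Add(-4532, Mul(-1, Rational(-187, 6))) = Add(-4532, Rational(187, 6)) = Rational(-27005, 6)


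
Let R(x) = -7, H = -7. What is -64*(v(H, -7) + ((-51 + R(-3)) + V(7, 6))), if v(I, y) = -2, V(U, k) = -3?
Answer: 4032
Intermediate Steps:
-64*(v(H, -7) + ((-51 + R(-3)) + V(7, 6))) = -64*(-2 + ((-51 - 7) - 3)) = -64*(-2 + (-58 - 3)) = -64*(-2 - 61) = -64*(-63) = 4032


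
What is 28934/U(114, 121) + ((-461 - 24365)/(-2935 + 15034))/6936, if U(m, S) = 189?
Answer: 134894329559/881145972 ≈ 153.09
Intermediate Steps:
28934/U(114, 121) + ((-461 - 24365)/(-2935 + 15034))/6936 = 28934/189 + ((-461 - 24365)/(-2935 + 15034))/6936 = 28934*(1/189) - 24826/12099*(1/6936) = 28934/189 - 24826*1/12099*(1/6936) = 28934/189 - 24826/12099*1/6936 = 28934/189 - 12413/41959332 = 134894329559/881145972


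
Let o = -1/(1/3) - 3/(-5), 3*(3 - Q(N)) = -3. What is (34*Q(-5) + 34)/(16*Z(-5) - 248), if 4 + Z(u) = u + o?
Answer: -425/1076 ≈ -0.39498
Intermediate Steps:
Q(N) = 4 (Q(N) = 3 - 1/3*(-3) = 3 + 1 = 4)
o = -12/5 (o = -1/1/3 - 3*(-1/5) = -1*3 + 3/5 = -3 + 3/5 = -12/5 ≈ -2.4000)
Z(u) = -32/5 + u (Z(u) = -4 + (u - 12/5) = -4 + (-12/5 + u) = -32/5 + u)
(34*Q(-5) + 34)/(16*Z(-5) - 248) = (34*4 + 34)/(16*(-32/5 - 5) - 248) = (136 + 34)/(16*(-57/5) - 248) = 170/(-912/5 - 248) = 170/(-2152/5) = 170*(-5/2152) = -425/1076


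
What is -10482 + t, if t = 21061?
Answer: 10579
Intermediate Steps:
-10482 + t = -10482 + 21061 = 10579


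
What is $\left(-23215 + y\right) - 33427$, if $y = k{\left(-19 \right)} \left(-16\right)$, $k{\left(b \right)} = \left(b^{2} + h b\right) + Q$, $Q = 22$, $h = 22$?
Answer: $-56082$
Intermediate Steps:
$k{\left(b \right)} = 22 + b^{2} + 22 b$ ($k{\left(b \right)} = \left(b^{2} + 22 b\right) + 22 = 22 + b^{2} + 22 b$)
$y = 560$ ($y = \left(22 + \left(-19\right)^{2} + 22 \left(-19\right)\right) \left(-16\right) = \left(22 + 361 - 418\right) \left(-16\right) = \left(-35\right) \left(-16\right) = 560$)
$\left(-23215 + y\right) - 33427 = \left(-23215 + 560\right) - 33427 = -22655 - 33427 = -56082$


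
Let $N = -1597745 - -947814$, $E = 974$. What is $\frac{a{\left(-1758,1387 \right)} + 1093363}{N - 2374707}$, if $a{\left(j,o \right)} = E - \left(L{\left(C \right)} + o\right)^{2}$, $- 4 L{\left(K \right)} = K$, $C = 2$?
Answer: $\frac{3312181}{12098552} \approx 0.27377$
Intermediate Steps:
$L{\left(K \right)} = - \frac{K}{4}$
$N = -649931$ ($N = -1597745 + 947814 = -649931$)
$a{\left(j,o \right)} = 974 - \left(- \frac{1}{2} + o\right)^{2}$ ($a{\left(j,o \right)} = 974 - \left(\left(- \frac{1}{4}\right) 2 + o\right)^{2} = 974 - \left(- \frac{1}{2} + o\right)^{2}$)
$\frac{a{\left(-1758,1387 \right)} + 1093363}{N - 2374707} = \frac{\left(\frac{3895}{4} + 1387 - 1387^{2}\right) + 1093363}{-649931 - 2374707} = \frac{\left(\frac{3895}{4} + 1387 - 1923769\right) + 1093363}{-3024638} = \left(\left(\frac{3895}{4} + 1387 - 1923769\right) + 1093363\right) \left(- \frac{1}{3024638}\right) = \left(- \frac{7685633}{4} + 1093363\right) \left(- \frac{1}{3024638}\right) = \left(- \frac{3312181}{4}\right) \left(- \frac{1}{3024638}\right) = \frac{3312181}{12098552}$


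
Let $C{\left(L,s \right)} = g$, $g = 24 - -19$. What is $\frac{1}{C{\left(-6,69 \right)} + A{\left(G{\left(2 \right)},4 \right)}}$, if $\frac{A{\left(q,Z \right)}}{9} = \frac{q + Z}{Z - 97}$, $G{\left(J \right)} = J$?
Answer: $\frac{31}{1315} \approx 0.023574$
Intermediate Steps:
$g = 43$ ($g = 24 + 19 = 43$)
$C{\left(L,s \right)} = 43$
$A{\left(q,Z \right)} = \frac{9 \left(Z + q\right)}{-97 + Z}$ ($A{\left(q,Z \right)} = 9 \frac{q + Z}{Z - 97} = 9 \frac{Z + q}{-97 + Z} = \frac{9 \left(Z + q\right)}{-97 + Z}$)
$\frac{1}{C{\left(-6,69 \right)} + A{\left(G{\left(2 \right)},4 \right)}} = \frac{1}{43 + \frac{9 \left(4 + 2\right)}{-97 + 4}} = \frac{1}{43 + 9 \frac{1}{-93} \cdot 6} = \frac{1}{43 + 9 \left(- \frac{1}{93}\right) 6} = \frac{1}{43 - \frac{18}{31}} = \frac{1}{\frac{1315}{31}} = \frac{31}{1315}$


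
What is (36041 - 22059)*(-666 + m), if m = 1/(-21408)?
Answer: -99675783439/10704 ≈ -9.3120e+6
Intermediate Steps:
m = -1/21408 ≈ -4.6712e-5
(36041 - 22059)*(-666 + m) = (36041 - 22059)*(-666 - 1/21408) = 13982*(-14257729/21408) = -99675783439/10704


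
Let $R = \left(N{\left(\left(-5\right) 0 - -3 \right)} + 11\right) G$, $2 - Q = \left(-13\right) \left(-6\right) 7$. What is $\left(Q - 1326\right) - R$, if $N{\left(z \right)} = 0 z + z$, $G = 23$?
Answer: $-2192$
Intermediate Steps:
$Q = -544$ ($Q = 2 - \left(-13\right) \left(-6\right) 7 = 2 - 78 \cdot 7 = 2 - 546 = -544$)
$N{\left(z \right)} = z$ ($N{\left(z \right)} = 0 + z = z$)
$R = 322$ ($R = \left(\left(\left(-5\right) 0 - -3\right) + 11\right) 23 = \left(\left(0 + 3\right) + 11\right) 23 = \left(3 + 11\right) 23 = 14 \cdot 23 = 322$)
$\left(Q - 1326\right) - R = \left(-544 - 1326\right) - 322 = -1870 - 322 = -2192$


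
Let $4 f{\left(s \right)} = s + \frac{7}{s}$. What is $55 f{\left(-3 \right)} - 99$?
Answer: $- \frac{517}{3} \approx -172.33$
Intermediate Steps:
$f{\left(s \right)} = \frac{s}{4} + \frac{7}{4 s}$ ($f{\left(s \right)} = \frac{s + \frac{7}{s}}{4} = \frac{s}{4} + \frac{7}{4 s}$)
$55 f{\left(-3 \right)} - 99 = 55 \frac{7 + \left(-3\right)^{2}}{4 \left(-3\right)} - 99 = 55 \cdot \frac{1}{4} \left(- \frac{1}{3}\right) \left(7 + 9\right) - 99 = 55 \cdot \frac{1}{4} \left(- \frac{1}{3}\right) 16 - 99 = 55 \left(- \frac{4}{3}\right) - 99 = - \frac{220}{3} - 99 = - \frac{517}{3}$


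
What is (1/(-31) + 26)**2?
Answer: 648025/961 ≈ 674.32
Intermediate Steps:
(1/(-31) + 26)**2 = (-1/31 + 26)**2 = (805/31)**2 = 648025/961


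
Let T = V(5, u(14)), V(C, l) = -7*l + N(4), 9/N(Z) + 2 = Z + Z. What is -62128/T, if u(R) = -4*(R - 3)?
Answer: -124256/619 ≈ -200.74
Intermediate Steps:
N(Z) = 9/(-2 + 2*Z) (N(Z) = 9/(-2 + (Z + Z)) = 9/(-2 + 2*Z))
u(R) = 12 - 4*R (u(R) = -4*(-3 + R) = 12 - 4*R)
V(C, l) = 3/2 - 7*l (V(C, l) = -7*l + 9/(2*(-1 + 4)) = -7*l + (9/2)/3 = -7*l + (9/2)*(1/3) = -7*l + 3/2 = 3/2 - 7*l)
T = 619/2 (T = 3/2 - 7*(12 - 4*14) = 3/2 - 7*(12 - 56) = 3/2 - 7*(-44) = 3/2 + 308 = 619/2 ≈ 309.50)
-62128/T = -62128/619/2 = -62128*2/619 = -124256/619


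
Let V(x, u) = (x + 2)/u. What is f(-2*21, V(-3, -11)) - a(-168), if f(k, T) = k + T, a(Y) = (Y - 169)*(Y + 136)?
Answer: -119085/11 ≈ -10826.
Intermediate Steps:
a(Y) = (-169 + Y)*(136 + Y)
V(x, u) = (2 + x)/u
f(k, T) = T + k
f(-2*21, V(-3, -11)) - a(-168) = ((2 - 3)/(-11) - 2*21) - (-22984 + (-168)**2 - 33*(-168)) = (-1/11*(-1) - 42) - (-22984 + 28224 + 5544) = (1/11 - 42) - 1*10784 = -461/11 - 10784 = -119085/11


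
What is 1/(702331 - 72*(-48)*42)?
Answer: 1/847483 ≈ 1.1800e-6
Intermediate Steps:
1/(702331 - 72*(-48)*42) = 1/(702331 + 3456*42) = 1/(702331 + 145152) = 1/847483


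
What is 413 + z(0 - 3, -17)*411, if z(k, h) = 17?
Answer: 7400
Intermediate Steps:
413 + z(0 - 3, -17)*411 = 413 + 17*411 = 413 + 6987 = 7400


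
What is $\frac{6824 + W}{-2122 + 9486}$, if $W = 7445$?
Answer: $\frac{14269}{7364} \approx 1.9377$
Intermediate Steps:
$\frac{6824 + W}{-2122 + 9486} = \frac{6824 + 7445}{-2122 + 9486} = \frac{14269}{7364}$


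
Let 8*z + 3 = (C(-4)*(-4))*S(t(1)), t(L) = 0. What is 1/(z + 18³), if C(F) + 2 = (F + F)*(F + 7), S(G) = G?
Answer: 8/46653 ≈ 0.00017148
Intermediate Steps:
C(F) = -2 + 2*F*(7 + F) (C(F) = -2 + (F + F)*(F + 7) = -2 + (2*F)*(7 + F) = -2 + 2*F*(7 + F))
z = -3/8 (z = -3/8 + (((-2 + 2*(-4)² + 14*(-4))*(-4))*0)/8 = -3/8 + (((-2 + 2*16 - 56)*(-4))*0)/8 = -3/8 + (((-2 + 32 - 56)*(-4))*0)/8 = -3/8 + (-26*(-4)*0)/8 = -3/8 + (104*0)/8 = -3/8 + (⅛)*0 = -3/8 + 0 = -3/8 ≈ -0.37500)
1/(z + 18³) = 1/(-3/8 + 18³) = 1/(-3/8 + 5832) = 1/(46653/8) = 8/46653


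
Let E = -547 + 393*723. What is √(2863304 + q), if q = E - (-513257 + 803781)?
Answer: 2*√714093 ≈ 1690.1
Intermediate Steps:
E = 283592 (E = -547 + 284139 = 283592)
q = -6932 (q = 283592 - (-513257 + 803781) = 283592 - 1*290524 = 283592 - 290524 = -6932)
√(2863304 + q) = √(2863304 - 6932) = √2856372 = 2*√714093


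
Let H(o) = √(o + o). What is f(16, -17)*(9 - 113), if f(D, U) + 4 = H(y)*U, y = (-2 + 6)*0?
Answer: 416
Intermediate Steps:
y = 0 (y = 4*0 = 0)
H(o) = √2*√o (H(o) = √(2*o) = √2*√o)
f(D, U) = -4 (f(D, U) = -4 + (√2*√0)*U = -4 + (√2*0)*U = -4 + 0*U = -4 + 0 = -4)
f(16, -17)*(9 - 113) = -4*(9 - 113) = -4*(-104) = 416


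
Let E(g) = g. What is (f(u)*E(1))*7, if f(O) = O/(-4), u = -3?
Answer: 21/4 ≈ 5.2500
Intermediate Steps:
f(O) = -O/4 (f(O) = O*(-¼) = -O/4)
(f(u)*E(1))*7 = (-¼*(-3)*1)*7 = ((¾)*1)*7 = (¾)*7 = 21/4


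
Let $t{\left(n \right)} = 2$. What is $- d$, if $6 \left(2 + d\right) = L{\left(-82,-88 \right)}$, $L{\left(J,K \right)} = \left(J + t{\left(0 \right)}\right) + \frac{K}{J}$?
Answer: $\frac{1864}{123} \approx 15.154$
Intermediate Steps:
$L{\left(J,K \right)} = 2 + J + \frac{K}{J}$ ($L{\left(J,K \right)} = \left(J + 2\right) + \frac{K}{J} = \left(2 + J\right) + \frac{K}{J} = 2 + J + \frac{K}{J}$)
$d = - \frac{1864}{123}$ ($d = -2 + \frac{2 - 82 - \frac{88}{-82}}{6} = -2 + \frac{2 - 82 - - \frac{44}{41}}{6} = -2 + \frac{2 - 82 + \frac{44}{41}}{6} = -2 + \frac{1}{6} \left(- \frac{3236}{41}\right) = -2 - \frac{1618}{123} = - \frac{1864}{123} \approx -15.154$)
$- d = \left(-1\right) \left(- \frac{1864}{123}\right) = \frac{1864}{123}$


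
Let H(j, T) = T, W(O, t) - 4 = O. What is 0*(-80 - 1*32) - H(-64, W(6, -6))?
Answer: -10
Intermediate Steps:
W(O, t) = 4 + O
0*(-80 - 1*32) - H(-64, W(6, -6)) = 0*(-80 - 1*32) - (4 + 6) = 0*(-80 - 32) - 1*10 = 0*(-112) - 10 = 0 - 10 = -10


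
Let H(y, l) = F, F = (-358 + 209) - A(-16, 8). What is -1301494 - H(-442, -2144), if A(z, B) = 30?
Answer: -1301315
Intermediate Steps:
F = -179 (F = (-358 + 209) - 1*30 = -149 - 30 = -179)
H(y, l) = -179
-1301494 - H(-442, -2144) = -1301494 - 1*(-179) = -1301494 + 179 = -1301315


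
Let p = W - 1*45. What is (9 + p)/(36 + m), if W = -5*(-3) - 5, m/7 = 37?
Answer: -26/295 ≈ -0.088136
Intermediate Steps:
m = 259 (m = 7*37 = 259)
W = 10 (W = -1*(-15) - 5 = 15 - 5 = 10)
p = -35 (p = 10 - 1*45 = 10 - 45 = -35)
(9 + p)/(36 + m) = (9 - 35)/(36 + 259) = -26/295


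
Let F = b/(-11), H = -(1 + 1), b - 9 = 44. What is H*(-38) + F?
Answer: 783/11 ≈ 71.182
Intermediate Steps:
b = 53 (b = 9 + 44 = 53)
H = -2 (H = -1*2 = -2)
F = -53/11 (F = 53/(-11) = 53*(-1/11) = -53/11 ≈ -4.8182)
H*(-38) + F = -2*(-38) - 53/11 = 76 - 53/11 = 783/11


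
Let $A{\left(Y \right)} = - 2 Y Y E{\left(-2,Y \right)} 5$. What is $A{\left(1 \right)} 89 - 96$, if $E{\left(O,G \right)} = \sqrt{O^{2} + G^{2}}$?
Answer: $-96 - 890 \sqrt{5} \approx -2086.1$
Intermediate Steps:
$E{\left(O,G \right)} = \sqrt{G^{2} + O^{2}}$
$A{\left(Y \right)} = - 10 Y^{2} \sqrt{4 + Y^{2}}$ ($A{\left(Y \right)} = - 2 Y Y \sqrt{Y^{2} + \left(-2\right)^{2}} \cdot 5 = - 2 Y^{2} \sqrt{Y^{2} + 4} \cdot 5 = - 2 Y^{2} \sqrt{4 + Y^{2}} \cdot 5 = - 10 Y^{2} \sqrt{4 + Y^{2}}$)
$A{\left(1 \right)} 89 - 96 = - 10 \cdot 1^{2} \sqrt{4 + 1^{2}} \cdot 89 - 96 = \left(-10\right) 1 \sqrt{4 + 1} \cdot 89 - 96 = \left(-10\right) 1 \sqrt{5} \cdot 89 - 96 = - 10 \sqrt{5} \cdot 89 - 96 = - 890 \sqrt{5} - 96 = -96 - 890 \sqrt{5}$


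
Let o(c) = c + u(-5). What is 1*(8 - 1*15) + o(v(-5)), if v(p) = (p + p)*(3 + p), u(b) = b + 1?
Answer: 9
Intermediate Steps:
u(b) = 1 + b
v(p) = 2*p*(3 + p) (v(p) = (2*p)*(3 + p) = 2*p*(3 + p))
o(c) = -4 + c (o(c) = c + (1 - 5) = c - 4 = -4 + c)
1*(8 - 1*15) + o(v(-5)) = 1*(8 - 1*15) + (-4 + 2*(-5)*(3 - 5)) = 1*(8 - 15) + (-4 + 2*(-5)*(-2)) = 1*(-7) + (-4 + 20) = -7 + 16 = 9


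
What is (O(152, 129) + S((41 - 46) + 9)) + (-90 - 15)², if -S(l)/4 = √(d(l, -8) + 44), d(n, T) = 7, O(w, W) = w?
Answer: 11177 - 4*√51 ≈ 11148.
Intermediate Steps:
S(l) = -4*√51 (S(l) = -4*√(7 + 44) = -4*√51)
(O(152, 129) + S((41 - 46) + 9)) + (-90 - 15)² = (152 - 4*√51) + (-90 - 15)² = (152 - 4*√51) + (-105)² = (152 - 4*√51) + 11025 = 11177 - 4*√51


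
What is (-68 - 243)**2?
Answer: 96721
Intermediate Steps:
(-68 - 243)**2 = (-311)**2 = 96721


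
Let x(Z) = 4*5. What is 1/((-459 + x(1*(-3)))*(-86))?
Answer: 1/37754 ≈ 2.6487e-5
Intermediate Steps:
x(Z) = 20
1/((-459 + x(1*(-3)))*(-86)) = 1/((-459 + 20)*(-86)) = 1/(-439*(-86)) = 1/37754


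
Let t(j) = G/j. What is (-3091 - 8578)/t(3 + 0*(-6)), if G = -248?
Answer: 35007/248 ≈ 141.16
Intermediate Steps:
t(j) = -248/j
(-3091 - 8578)/t(3 + 0*(-6)) = (-3091 - 8578)/((-248/(3 + 0*(-6)))) = -11669/((-248/(3 + 0))) = -11669/((-248/3)) = -11669/((-248*1/3)) = -11669/(-248/3) = -11669*(-3/248) = 35007/248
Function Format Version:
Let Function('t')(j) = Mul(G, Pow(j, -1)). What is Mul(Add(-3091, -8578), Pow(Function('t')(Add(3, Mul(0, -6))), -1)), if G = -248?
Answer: Rational(35007, 248) ≈ 141.16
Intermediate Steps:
Function('t')(j) = Mul(-248, Pow(j, -1))
Mul(Add(-3091, -8578), Pow(Function('t')(Add(3, Mul(0, -6))), -1)) = Mul(Add(-3091, -8578), Pow(Mul(-248, Pow(Add(3, Mul(0, -6)), -1)), -1)) = Mul(-11669, Pow(Mul(-248, Pow(Add(3, 0), -1)), -1)) = Mul(-11669, Pow(Mul(-248, Pow(3, -1)), -1)) = Mul(-11669, Pow(Mul(-248, Rational(1, 3)), -1)) = Mul(-11669, Pow(Rational(-248, 3), -1)) = Mul(-11669, Rational(-3, 248)) = Rational(35007, 248)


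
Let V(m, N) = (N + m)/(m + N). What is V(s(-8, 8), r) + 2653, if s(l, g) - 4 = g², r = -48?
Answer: 2654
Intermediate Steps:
s(l, g) = 4 + g²
V(m, N) = 1 (V(m, N) = (N + m)/(N + m) = 1)
V(s(-8, 8), r) + 2653 = 1 + 2653 = 2654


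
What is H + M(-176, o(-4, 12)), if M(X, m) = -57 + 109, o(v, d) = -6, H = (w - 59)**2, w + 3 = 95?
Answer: 1141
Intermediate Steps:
w = 92 (w = -3 + 95 = 92)
H = 1089 (H = (92 - 59)**2 = 33**2 = 1089)
M(X, m) = 52
H + M(-176, o(-4, 12)) = 1089 + 52 = 1141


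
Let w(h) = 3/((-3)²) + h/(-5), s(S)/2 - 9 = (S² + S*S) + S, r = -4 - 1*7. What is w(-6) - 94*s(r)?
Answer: -676777/15 ≈ -45118.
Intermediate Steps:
r = -11 (r = -4 - 7 = -11)
s(S) = 18 + 2*S + 4*S² (s(S) = 18 + 2*((S² + S*S) + S) = 18 + 2*((S² + S²) + S) = 18 + 2*(2*S² + S) = 18 + 2*(S + 2*S²) = 18 + (2*S + 4*S²) = 18 + 2*S + 4*S²)
w(h) = ⅓ - h/5 (w(h) = 3/9 + h*(-⅕) = 3*(⅑) - h/5 = ⅓ - h/5)
w(-6) - 94*s(r) = (⅓ - ⅕*(-6)) - 94*(18 + 2*(-11) + 4*(-11)²) = (⅓ + 6/5) - 94*(18 - 22 + 4*121) = 23/15 - 94*(18 - 22 + 484) = 23/15 - 94*480 = 23/15 - 45120 = -676777/15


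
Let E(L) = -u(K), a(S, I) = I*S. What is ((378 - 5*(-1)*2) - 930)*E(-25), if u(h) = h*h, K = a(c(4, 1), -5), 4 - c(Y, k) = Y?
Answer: 0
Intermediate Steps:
c(Y, k) = 4 - Y
K = 0 (K = -5*(4 - 1*4) = -5*(4 - 4) = -5*0 = 0)
u(h) = h²
E(L) = 0 (E(L) = -1*0² = -1*0 = 0)
((378 - 5*(-1)*2) - 930)*E(-25) = ((378 - 5*(-1)*2) - 930)*0 = ((378 + 5*2) - 930)*0 = ((378 + 10) - 930)*0 = (388 - 930)*0 = -542*0 = 0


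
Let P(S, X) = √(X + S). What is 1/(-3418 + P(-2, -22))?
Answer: -1709/5841374 - I*√6/5841374 ≈ -0.00029257 - 4.1933e-7*I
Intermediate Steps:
P(S, X) = √(S + X)
1/(-3418 + P(-2, -22)) = 1/(-3418 + √(-2 - 22)) = 1/(-3418 + √(-24)) = 1/(-3418 + 2*I*√6)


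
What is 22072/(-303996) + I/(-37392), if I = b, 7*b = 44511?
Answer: -229861661/947251536 ≈ -0.24266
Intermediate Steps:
b = 44511/7 (b = (⅐)*44511 = 44511/7 ≈ 6358.7)
I = 44511/7 ≈ 6358.7
22072/(-303996) + I/(-37392) = 22072/(-303996) + (44511/7)/(-37392) = 22072*(-1/303996) + (44511/7)*(-1/37392) = -5518/75999 - 14837/87248 = -229861661/947251536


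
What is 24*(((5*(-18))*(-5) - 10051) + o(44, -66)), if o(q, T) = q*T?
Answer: -300120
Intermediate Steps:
o(q, T) = T*q
24*(((5*(-18))*(-5) - 10051) + o(44, -66)) = 24*(((5*(-18))*(-5) - 10051) - 66*44) = 24*((-90*(-5) - 10051) - 2904) = 24*((450 - 10051) - 2904) = 24*(-9601 - 2904) = 24*(-12505) = -300120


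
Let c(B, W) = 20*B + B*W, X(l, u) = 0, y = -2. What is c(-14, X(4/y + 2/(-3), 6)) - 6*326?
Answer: -2236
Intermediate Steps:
c(-14, X(4/y + 2/(-3), 6)) - 6*326 = -14*(20 + 0) - 6*326 = -14*20 - 1956 = -280 - 1956 = -2236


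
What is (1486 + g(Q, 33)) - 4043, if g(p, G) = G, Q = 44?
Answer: -2524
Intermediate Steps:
(1486 + g(Q, 33)) - 4043 = (1486 + 33) - 4043 = 1519 - 4043 = -2524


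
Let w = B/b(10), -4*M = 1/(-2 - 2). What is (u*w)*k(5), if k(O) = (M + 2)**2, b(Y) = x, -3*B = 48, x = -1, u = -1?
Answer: -1089/16 ≈ -68.063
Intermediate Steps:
B = -16 (B = -1/3*48 = -16)
M = 1/16 (M = -1/(4*(-2 - 2)) = -1/4/(-4) = -1/4*(-1/4) = 1/16 ≈ 0.062500)
b(Y) = -1
k(O) = 1089/256 (k(O) = (1/16 + 2)**2 = (33/16)**2 = 1089/256)
w = 16 (w = -16/(-1) = -16*(-1) = 16)
(u*w)*k(5) = -1*16*(1089/256) = -16*1089/256 = -1089/16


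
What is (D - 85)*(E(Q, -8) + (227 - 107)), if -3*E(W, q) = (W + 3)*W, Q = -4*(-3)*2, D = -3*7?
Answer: 10176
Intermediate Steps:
D = -21
Q = 24 (Q = 12*2 = 24)
E(W, q) = -W*(3 + W)/3 (E(W, q) = -(W + 3)*W/3 = -(3 + W)*W/3 = -W*(3 + W)/3)
(D - 85)*(E(Q, -8) + (227 - 107)) = (-21 - 85)*(-⅓*24*(3 + 24) + (227 - 107)) = -106*(-⅓*24*27 + 120) = -106*(-216 + 120) = -106*(-96) = 10176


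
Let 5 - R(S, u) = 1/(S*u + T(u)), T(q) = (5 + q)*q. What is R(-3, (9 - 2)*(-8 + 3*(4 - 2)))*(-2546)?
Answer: -1068047/84 ≈ -12715.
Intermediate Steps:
T(q) = q*(5 + q)
R(S, u) = 5 - 1/(S*u + u*(5 + u))
R(-3, (9 - 2)*(-8 + 3*(4 - 2)))*(-2546) = ((-1 + 5*(-3)*((9 - 2)*(-8 + 3*(4 - 2))) + 5*((9 - 2)*(-8 + 3*(4 - 2)))*(5 + (9 - 2)*(-8 + 3*(4 - 2))))/((((9 - 2)*(-8 + 3*(4 - 2))))*(5 - 3 + (9 - 2)*(-8 + 3*(4 - 2)))))*(-2546) = ((-1 + 5*(-3)*(7*(-8 + 3*2)) + 5*(7*(-8 + 3*2))*(5 + 7*(-8 + 3*2)))/(((7*(-8 + 3*2)))*(5 - 3 + 7*(-8 + 3*2))))*(-2546) = ((-1 + 5*(-3)*(7*(-8 + 6)) + 5*(7*(-8 + 6))*(5 + 7*(-8 + 6)))/(((7*(-8 + 6)))*(5 - 3 + 7*(-8 + 6))))*(-2546) = ((-1 + 5*(-3)*(7*(-2)) + 5*(7*(-2))*(5 + 7*(-2)))/(((7*(-2)))*(5 - 3 + 7*(-2))))*(-2546) = ((-1 + 5*(-3)*(-14) + 5*(-14)*(5 - 14))/((-14)*(5 - 3 - 14)))*(-2546) = -1/14*(-1 + 210 + 5*(-14)*(-9))/(-12)*(-2546) = -1/14*(-1/12)*(-1 + 210 + 630)*(-2546) = -1/14*(-1/12)*839*(-2546) = (839/168)*(-2546) = -1068047/84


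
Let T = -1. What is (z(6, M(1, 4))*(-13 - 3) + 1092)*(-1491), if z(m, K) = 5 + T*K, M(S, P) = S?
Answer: -1532748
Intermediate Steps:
z(m, K) = 5 - K
(z(6, M(1, 4))*(-13 - 3) + 1092)*(-1491) = ((5 - 1*1)*(-13 - 3) + 1092)*(-1491) = ((5 - 1)*(-16) + 1092)*(-1491) = (4*(-16) + 1092)*(-1491) = (-64 + 1092)*(-1491) = 1028*(-1491) = -1532748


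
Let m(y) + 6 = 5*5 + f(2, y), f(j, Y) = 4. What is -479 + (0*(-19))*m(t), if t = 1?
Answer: -479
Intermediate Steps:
m(y) = 23 (m(y) = -6 + (5*5 + 4) = -6 + (25 + 4) = -6 + 29 = 23)
-479 + (0*(-19))*m(t) = -479 + (0*(-19))*23 = -479 + 0*23 = -479 + 0 = -479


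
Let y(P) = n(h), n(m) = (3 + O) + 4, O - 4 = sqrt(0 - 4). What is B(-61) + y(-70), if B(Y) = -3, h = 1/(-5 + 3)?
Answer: 8 + 2*I ≈ 8.0 + 2.0*I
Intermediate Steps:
O = 4 + 2*I (O = 4 + sqrt(0 - 4) = 4 + sqrt(-4) = 4 + 2*I ≈ 4.0 + 2.0*I)
h = -1/2 (h = 1/(-2) = -1/2 ≈ -0.50000)
n(m) = 11 + 2*I (n(m) = (3 + (4 + 2*I)) + 4 = (7 + 2*I) + 4 = 11 + 2*I)
y(P) = 11 + 2*I
B(-61) + y(-70) = -3 + (11 + 2*I) = 8 + 2*I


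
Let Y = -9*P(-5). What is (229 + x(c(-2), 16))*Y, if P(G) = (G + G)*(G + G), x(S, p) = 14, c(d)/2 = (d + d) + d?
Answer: -218700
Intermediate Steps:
c(d) = 6*d (c(d) = 2*((d + d) + d) = 2*(2*d + d) = 2*(3*d) = 6*d)
P(G) = 4*G² (P(G) = (2*G)*(2*G) = 4*G²)
Y = -900 (Y = -36*(-5)² = -36*25 = -9*100 = -900)
(229 + x(c(-2), 16))*Y = (229 + 14)*(-900) = 243*(-900) = -218700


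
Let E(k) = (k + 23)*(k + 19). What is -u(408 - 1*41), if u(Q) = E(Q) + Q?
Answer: -150907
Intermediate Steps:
E(k) = (19 + k)*(23 + k) (E(k) = (23 + k)*(19 + k) = (19 + k)*(23 + k))
u(Q) = 437 + Q² + 43*Q (u(Q) = (437 + Q² + 42*Q) + Q = 437 + Q² + 43*Q)
-u(408 - 1*41) = -(437 + (408 - 1*41)² + 43*(408 - 1*41)) = -(437 + (408 - 41)² + 43*(408 - 41)) = -(437 + 367² + 43*367) = -(437 + 134689 + 15781) = -1*150907 = -150907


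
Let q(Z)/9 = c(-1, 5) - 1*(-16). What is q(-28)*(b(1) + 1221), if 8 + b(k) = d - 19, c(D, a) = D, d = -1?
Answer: 161055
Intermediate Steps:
b(k) = -28 (b(k) = -8 + (-1 - 19) = -8 - 20 = -28)
q(Z) = 135 (q(Z) = 9*(-1 - 1*(-16)) = 9*(-1 + 16) = 9*15 = 135)
q(-28)*(b(1) + 1221) = 135*(-28 + 1221) = 135*1193 = 161055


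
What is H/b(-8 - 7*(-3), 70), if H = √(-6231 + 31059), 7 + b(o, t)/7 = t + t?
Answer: 2*√6207/931 ≈ 0.16925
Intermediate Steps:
b(o, t) = -49 + 14*t (b(o, t) = -49 + 7*(t + t) = -49 + 7*(2*t) = -49 + 14*t)
H = 2*√6207 (H = √24828 = 2*√6207 ≈ 157.57)
H/b(-8 - 7*(-3), 70) = (2*√6207)/(-49 + 14*70) = (2*√6207)/(-49 + 980) = (2*√6207)/931 = (2*√6207)*(1/931) = 2*√6207/931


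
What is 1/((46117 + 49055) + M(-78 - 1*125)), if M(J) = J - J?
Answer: 1/95172 ≈ 1.0507e-5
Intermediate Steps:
M(J) = 0
1/((46117 + 49055) + M(-78 - 1*125)) = 1/((46117 + 49055) + 0) = 1/(95172 + 0) = 1/95172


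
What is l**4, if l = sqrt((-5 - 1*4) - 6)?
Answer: 225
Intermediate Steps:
l = I*sqrt(15) (l = sqrt((-5 - 4) - 6) = sqrt(-9 - 6) = sqrt(-15) = I*sqrt(15) ≈ 3.873*I)
l**4 = (I*sqrt(15))**4 = 225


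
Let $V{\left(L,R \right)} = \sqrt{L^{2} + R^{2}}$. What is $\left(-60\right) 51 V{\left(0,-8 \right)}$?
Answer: $-24480$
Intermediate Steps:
$\left(-60\right) 51 V{\left(0,-8 \right)} = \left(-60\right) 51 \sqrt{0^{2} + \left(-8\right)^{2}} = - 3060 \sqrt{0 + 64} = - 3060 \sqrt{64} = \left(-3060\right) 8 = -24480$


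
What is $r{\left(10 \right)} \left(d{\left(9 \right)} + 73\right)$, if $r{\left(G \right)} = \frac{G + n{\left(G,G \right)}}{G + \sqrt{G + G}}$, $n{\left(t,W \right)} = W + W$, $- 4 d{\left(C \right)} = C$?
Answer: $\frac{4245}{16} - \frac{849 \sqrt{5}}{16} \approx 146.66$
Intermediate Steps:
$d{\left(C \right)} = - \frac{C}{4}$
$n{\left(t,W \right)} = 2 W$
$r{\left(G \right)} = \frac{3 G}{G + \sqrt{2} \sqrt{G}}$ ($r{\left(G \right)} = \frac{G + 2 G}{G + \sqrt{G + G}} = \frac{3 G}{G + \sqrt{2 G}} = \frac{3 G}{G + \sqrt{2} \sqrt{G}}$)
$r{\left(10 \right)} \left(d{\left(9 \right)} + 73\right) = 3 \cdot 10 \frac{1}{10 + \sqrt{2} \sqrt{10}} \left(\left(- \frac{1}{4}\right) 9 + 73\right) = 3 \cdot 10 \frac{1}{10 + 2 \sqrt{5}} \left(- \frac{9}{4} + 73\right) = \frac{30}{10 + 2 \sqrt{5}} \cdot \frac{283}{4} = \frac{4245}{2 \left(10 + 2 \sqrt{5}\right)}$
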